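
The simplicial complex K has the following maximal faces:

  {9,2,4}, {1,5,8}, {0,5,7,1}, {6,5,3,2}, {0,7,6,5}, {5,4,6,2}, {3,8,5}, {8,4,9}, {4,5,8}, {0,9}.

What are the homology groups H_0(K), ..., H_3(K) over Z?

H_0 = Z,  H_1 = Z,  H_2 = 0,  H_3 = 0.

Take the total order 0 < 1 < 2 < 3 < 4 < 5 < 6 < 7 < 8 < 9 on the vertex set. Then K (dimension 3) consists of the simplices:

  0-simplices (10): [0], [1], [2], [3], [4], [5], [6], [7], [8], [9]
  1-simplices (25): (25 of them)
  2-simplices (19): (19 of them)
  3-simplices (4): [0,1,5,7], [0,5,6,7], [2,3,5,6], [2,4,5,6]

Hence C_0 ≅ Z^10, C_1 ≅ Z^25, C_2 ≅ Z^19, C_3 ≅ Z^4.

The boundary map ∂_1: C_1 → C_0 sends each edge [p,q] (with p < q) to q − p.
As a 10×25 matrix over Z this has rank 9, with invariant factors (1,1,1,1,1,1,1,1,1).

∂_2: C_2 → C_1 acts by ∂[p,q,r] = [q,r] − [p,r] + [p,q]. For instance
  ∂[2,4,6] = [4,6] − [2,6] + [2,4],
  ∂[2,3,6] = [3,6] − [2,6] + [2,3].
As a 25×19 matrix over Z this has rank 15, with invariant factors (1,1,1,1,1,1,1,1,1,1,1,1,1,1,1).

Boundary ∂_3: C_3 → C_2 sends each 3-simplex σ to the alternating sum Σ_i (−1)^i (σ with its i-th vertex removed). For instance
  ∂[0,1,5,7] = [1,5,7] − [0,5,7] + [0,1,7] − [0,1,5],
  ∂[2,4,5,6] = [4,5,6] − [2,5,6] + [2,4,6] − [2,4,5].
This gives a 19×4 integer matrix of rank 4; reducing to Smith normal form yields diagonal entries (1,1,1,1).

Now H_k = ker ∂_k / im ∂_{k+1}, so:

  H_0: rank C_0 − rank ∂_1 = 10 − 9 = 1, and the invariant factors of ∂_1 are all 1, so H_0 ≅ Z.
  H_1: rank ker ∂_1 − rank ∂_2 = (25 − 9) − 15 = 1, and the invariant factors of ∂_2 are all 1, so H_1 ≅ Z.
  H_2: rank ker ∂_2 − rank ∂_3 = (19 − 15) − 4 = 0, and the invariant factors of ∂_3 are all 1, so H_2 ≅ 0.
  H_3: rank ker ∂_3 − rank ∂_4 = (4 − 4) − 0 = 0, and there is no ∂_4, so H_3 ≅ 0.

As a check, the Euler characteristic is 10 − 25 + 19 − 4 = 0, which agrees with 1 − 1 + 0 − 0 = 0.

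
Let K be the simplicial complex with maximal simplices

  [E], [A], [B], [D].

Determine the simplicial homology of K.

Fix the vertex order A < B < D < E and write every simplex with vertices in increasing order. Then dim K = 0 and the simplices of K are:

  0-simplices (4): A, B, D, E

so the chain groups are C_0 ≅ Z^4.

From H_k ≅ ker(∂_k) / im(∂_{k+1}) we obtain:

  H_0: rank C_0 − rank ∂_1 = 4 − 0 = 4, and there is no ∂_1, so H_0 ≅ Z^4.

(K is a triangulation of a set of 4 points.)

H_0 ≅ Z^4.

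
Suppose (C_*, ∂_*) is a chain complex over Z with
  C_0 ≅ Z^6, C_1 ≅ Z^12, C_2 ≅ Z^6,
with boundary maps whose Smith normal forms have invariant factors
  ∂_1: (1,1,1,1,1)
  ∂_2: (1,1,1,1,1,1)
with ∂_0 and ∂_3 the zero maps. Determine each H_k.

H_0 = Z,  H_1 = Z,  H_2 = 0.

H_0: b_0 = 6 − 0 − 5 = 1; torsion from ∂_1 factors > 1: none. So H_0 = Z.
H_1: b_1 = 12 − 5 − 6 = 1; torsion from ∂_2 factors > 1: none. So H_1 = Z.
H_2: b_2 = 6 − 6 − 0 = 0; torsion from ∂_3 factors > 1: none. So H_2 = 0.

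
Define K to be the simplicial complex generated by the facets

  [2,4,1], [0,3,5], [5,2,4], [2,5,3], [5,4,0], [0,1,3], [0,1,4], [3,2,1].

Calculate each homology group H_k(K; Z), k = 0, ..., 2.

We work with the vertex ordering 0 < 1 < 2 < 3 < 4 < 5. The simplices of K, each written with vertices in increasing order, are:

  0-simplices (6): [0], [1], [2], [3], [4], [5]
  1-simplices (12): [0,1], [0,3], [0,4], [0,5], [1,2], [1,3], [1,4], [2,3], [2,4], [2,5], [3,5], [4,5]
  2-simplices (8): [0,1,3], [0,1,4], [0,3,5], [0,4,5], [1,2,3], [1,2,4], [2,3,5], [2,4,5]

giving chain groups C_0 ≅ Z^6, C_1 ≅ Z^12, C_2 ≅ Z^8.

Boundary ∂_1: C_1 → C_0 sends each edge [p,q] (with p < q) to q − p. For instance
  ∂[2,5] = [5] − [2].
The resulting 6×12 matrix has rank 5, and its Smith normal form has invariant factors (1,1,1,1,1).

The boundary map ∂_2: C_2 → C_1 maps a triangle to the signed sum of its edges. For instance
  ∂[2,3,5] = [3,5] − [2,5] + [2,3],
  ∂[2,4,5] = [4,5] − [2,5] + [2,4].
The 12×8 boundary matrix has rank 7 and Smith normal form diag(1,1,1,1,1,1,1).

Computing H_k = (kernel of ∂_k) / (image of ∂_{k+1}):

  H_0: rank C_0 − rank ∂_1 = 6 − 5 = 1, and the invariant factors of ∂_1 are all 1, so H_0 = Z.
  H_1: rank ker ∂_1 − rank ∂_2 = (12 − 5) − 7 = 0, and the invariant factors of ∂_2 are all 1, so H_1 = 0.
  H_2: rank ker ∂_2 − rank ∂_3 = (8 − 7) − 0 = 1, and there is no ∂_3, so H_2 = Z.

H_0 ≅ Z,  H_1 = 0,  H_2 ≅ Z.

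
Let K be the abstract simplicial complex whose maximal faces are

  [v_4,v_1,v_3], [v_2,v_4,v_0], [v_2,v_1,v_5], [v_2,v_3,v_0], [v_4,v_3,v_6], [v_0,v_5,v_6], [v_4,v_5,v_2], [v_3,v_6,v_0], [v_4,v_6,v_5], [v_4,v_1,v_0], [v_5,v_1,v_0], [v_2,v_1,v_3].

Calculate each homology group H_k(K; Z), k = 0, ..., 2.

H_0 ≅ Z,  H_1 ≅ Z_2,  H_2 = 0.

K has 7 vertices, 18 edges, 12 triangles.
rank ∂_0 = 0, rank ∂_1 = 6 ⇒ b_0 = 7 − 0 − 6 = 1; all invariant factors of ∂_1 are 1 so no torsion. So H_0 ≅ Z.
rank ∂_1 = 6, rank ∂_2 = 12 ⇒ b_1 = 18 − 6 − 12 = 0; ∂_2 has invariant factor(s) [2] giving torsion. So H_1 ≅ Z_2.
rank ∂_2 = 12, rank ∂_3 = 0 ⇒ b_2 = 12 − 12 − 0 = 0. So H_2 ≅ 0.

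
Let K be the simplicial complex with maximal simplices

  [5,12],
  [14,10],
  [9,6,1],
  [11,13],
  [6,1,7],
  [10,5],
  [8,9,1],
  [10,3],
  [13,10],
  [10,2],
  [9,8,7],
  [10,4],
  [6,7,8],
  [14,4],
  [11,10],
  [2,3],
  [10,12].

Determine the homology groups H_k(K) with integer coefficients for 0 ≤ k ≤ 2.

Fix the vertex order 1 < 2 < 3 < 4 < 5 < 6 < 7 < 8 < 9 < 10 < 11 < 12 < 13 < 14 and write every simplex with vertices in increasing order. Then dim K = 2 and the simplices of K are:

  0-simplices (14): [1], [2], [3], [4], [5], [6], [7], [8], [9], [10], [11], [12], [13], [14]
  1-simplices (22): (22 of them)
  2-simplices (5): [1,6,7], [1,6,9], [1,8,9], [6,7,8], [7,8,9]

giving chain groups C_0 ≅ Z^14, C_1 ≅ Z^22, C_2 ≅ Z^5.

Boundary ∂_1: C_1 → C_0 is given by ∂[p,q] = [q] − [p]. For instance
  ∂[4,10] = [10] − [4].
This gives a 14×22 integer matrix of rank 12; reducing to Smith normal form yields diagonal entries (1,1,1,1,1,1,1,1,1,1,1,1).

The boundary map ∂_2: C_2 → C_1 maps a triangle to the signed sum of its edges. For instance
  ∂[7,8,9] = [8,9] − [7,9] + [7,8],
  ∂[6,7,8] = [7,8] − [6,8] + [6,7].
The resulting 22×5 matrix has rank 5, and its Smith normal form has invariant factors (1,1,1,1,1).

Reading off H_k = ker ∂_k / im ∂_{k+1}:

  H_0: rank C_0 − rank ∂_1 = 14 − 12 = 2, and the invariant factors of ∂_1 are all 1, so H_0 = Z^2.
  H_1: rank ker ∂_1 − rank ∂_2 = (22 − 12) − 5 = 5, and the invariant factors of ∂_2 are all 1, so H_1 = Z^5.
  H_2: rank ker ∂_2 − rank ∂_3 = (5 − 5) − 0 = 0, and there is no ∂_3, so H_2 = 0.

H_0 ≅ Z^2,  H_1 ≅ Z^5,  H_2 = 0.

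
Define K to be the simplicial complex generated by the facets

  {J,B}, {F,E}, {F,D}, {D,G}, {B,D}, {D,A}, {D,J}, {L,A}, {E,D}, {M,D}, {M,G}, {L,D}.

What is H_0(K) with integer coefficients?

H_0 = Z.

We work with the vertex ordering A < B < D < E < F < G < J < L < M. The simplices of K, each written with vertices in increasing order, are:

  0-simplices (9): A, B, D, E, F, G, J, L, M
  1-simplices (12): AD, AL, BD, BJ, DE, DF, DG, DJ, DL, DM, EF, GM

so the chain groups are C_0 ≅ Z^9, C_1 ≅ Z^12.

Boundary ∂_1: C_1 → C_0 is given by ∂[p,q] = [q] − [p]. For instance
  ∂BJ = J − B.
This gives a 9×12 integer matrix of rank 8; reducing to Smith normal form yields diagonal entries (1,1,1,1,1,1,1,1).

From H_k ≅ ker(∂_k) / im(∂_{k+1}) we obtain:

  H_0: rank C_0 − rank ∂_1 = 9 − 8 = 1, and the invariant factors of ∂_1 are all 1, so H_0 ≅ Z.

(K is a triangulation of a wedge of 4 circles.)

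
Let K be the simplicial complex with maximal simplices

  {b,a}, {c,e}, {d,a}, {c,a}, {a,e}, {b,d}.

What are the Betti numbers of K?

We work with the vertex ordering a < b < c < d < e. The simplices of K, each written with vertices in increasing order, are:

  0-simplices (5): a, b, c, d, e
  1-simplices (6): ab, ac, ad, ae, bd, ce

so the chain groups are C_0 ≅ Z^5, C_1 ≅ Z^6.

∂_1: C_1 → C_0 sends each edge [p,q] (with p < q) to q − p.
This gives a 5×6 integer matrix of rank 4; reducing to Smith normal form yields diagonal entries (1,1,1,1).

From H_k ≅ ker(∂_k) / im(∂_{k+1}) we obtain:

  H_0: rank C_0 − rank ∂_1 = 5 − 4 = 1, and the invariant factors of ∂_1 are all 1, so H_0 = Z.
  H_1: rank ker ∂_1 − rank ∂_2 = (6 − 4) − 0 = 2, and there is no ∂_2, so H_1 = Z^2.

As a check, the Euler characteristic is 5 − 6 = -1, which agrees with 1 − 2 = -1.

Hence the Betti numbers are b_0 = 1, b_1 = 2.

b_0 = 1, b_1 = 2.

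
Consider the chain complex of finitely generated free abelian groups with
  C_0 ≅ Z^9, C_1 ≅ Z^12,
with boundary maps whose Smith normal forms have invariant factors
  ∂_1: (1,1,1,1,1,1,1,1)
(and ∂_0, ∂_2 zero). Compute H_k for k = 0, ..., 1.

H_0: b_0 = 9 − 0 − 8 = 1; torsion from ∂_1 factors > 1: none. So H_0 ≅ Z.
H_1: b_1 = 12 − 8 − 0 = 4; torsion from ∂_2 factors > 1: none. So H_1 ≅ Z^4.

H_0 ≅ Z,  H_1 ≅ Z^4.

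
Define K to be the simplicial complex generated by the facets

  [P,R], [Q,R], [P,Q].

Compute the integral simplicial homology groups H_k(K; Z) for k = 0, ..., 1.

Order the vertices as P < Q < R. Listing each simplex with vertices in this order, K has dimension 1 with simplices:

  0-simplices (3): P, Q, R
  1-simplices (3): PQ, PR, QR

so the chain groups are C_0 ≅ Z^3, C_1 ≅ Z^3.

Boundary ∂_1: C_1 → C_0 maps an edge to its endpoints' difference, ∂[p,q] = q − p. For instance
  ∂PR = R − P.
This gives a 3×3 integer matrix of rank 2; reducing to Smith normal form yields diagonal entries (1,1).

Reading off H_k = ker ∂_k / im ∂_{k+1}:

  H_0: rank C_0 − rank ∂_1 = 3 − 2 = 1, and the invariant factors of ∂_1 are all 1, so H_0 = Z.
  H_1: rank ker ∂_1 − rank ∂_2 = (3 − 2) − 0 = 1, and there is no ∂_2, so H_1 = Z.

H_0 = Z,  H_1 = Z.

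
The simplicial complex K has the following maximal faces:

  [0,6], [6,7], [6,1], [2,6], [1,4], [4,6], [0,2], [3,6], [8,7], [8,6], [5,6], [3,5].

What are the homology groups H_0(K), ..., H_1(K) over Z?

H_0 ≅ Z,  H_1 ≅ Z^4.

We work with the vertex ordering 0 < 1 < 2 < 3 < 4 < 5 < 6 < 7 < 8. The simplices of K, each written with vertices in increasing order, are:

  0-simplices (9): [0], [1], [2], [3], [4], [5], [6], [7], [8]
  1-simplices (12): [0,2], [0,6], [1,4], [1,6], [2,6], [3,5], [3,6], [4,6], [5,6], [6,7], [6,8], [7,8]

Hence C_0 ≅ Z^9, C_1 ≅ Z^12.

Boundary ∂_1: C_1 → C_0 maps an edge to its endpoints' difference, ∂[p,q] = q − p.
As a 9×12 matrix over Z this has rank 8, with invariant factors (1,1,1,1,1,1,1,1).

Reading off H_k = ker ∂_k / im ∂_{k+1}:

  H_0: rank C_0 − rank ∂_1 = 9 − 8 = 1, and the invariant factors of ∂_1 are all 1, so H_0 ≅ Z.
  H_1: rank ker ∂_1 − rank ∂_2 = (12 − 8) − 0 = 4, and there is no ∂_2, so H_1 ≅ Z^4.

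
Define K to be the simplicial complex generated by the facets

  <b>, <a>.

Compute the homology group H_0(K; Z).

Take the total order a < b on the vertex set. Then K (dimension 0) consists of the simplices:

  0-simplices (2): a, b

Hence C_0 ≅ Z^2.

Computing H_k = (kernel of ∂_k) / (image of ∂_{k+1}):

  H_0: rank C_0 − rank ∂_1 = 2 − 0 = 2, and there is no ∂_1, so H_0 = Z^2.

H_0 ≅ Z^2.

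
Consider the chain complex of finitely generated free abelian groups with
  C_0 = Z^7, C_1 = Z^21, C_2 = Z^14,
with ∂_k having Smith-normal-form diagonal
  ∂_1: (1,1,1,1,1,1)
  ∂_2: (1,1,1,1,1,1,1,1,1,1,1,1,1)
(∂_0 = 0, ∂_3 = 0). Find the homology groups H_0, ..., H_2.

H_0: b_0 = 7 − 0 − 6 = 1; torsion from ∂_1 factors > 1: none. So H_0 ≅ Z.
H_1: b_1 = 21 − 6 − 13 = 2; torsion from ∂_2 factors > 1: none. So H_1 ≅ Z^2.
H_2: b_2 = 14 − 13 − 0 = 1; torsion from ∂_3 factors > 1: none. So H_2 ≅ Z.

H_0 ≅ Z,  H_1 ≅ Z^2,  H_2 ≅ Z.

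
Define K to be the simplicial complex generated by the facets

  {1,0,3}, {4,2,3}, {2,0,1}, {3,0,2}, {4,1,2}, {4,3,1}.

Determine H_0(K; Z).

Fix the vertex order 0 < 1 < 2 < 3 < 4 and write every simplex with vertices in increasing order. Then dim K = 2 and the simplices of K are:

  0-simplices (5): [0], [1], [2], [3], [4]
  1-simplices (9): [0,1], [0,2], [0,3], [1,2], [1,3], [1,4], [2,3], [2,4], [3,4]
  2-simplices (6): [0,1,2], [0,1,3], [0,2,3], [1,2,4], [1,3,4], [2,3,4]

so the chain groups are C_0 ≅ Z^5, C_1 ≅ Z^9, C_2 ≅ Z^6.

The boundary map ∂_1: C_1 → C_0 is given by ∂[p,q] = [q] − [p]. For instance
  ∂[1,3] = [3] − [1].
The resulting 5×9 matrix has rank 4, and its Smith normal form has invariant factors (1,1,1,1).

The boundary map ∂_2: C_2 → C_1 maps a triangle to the signed sum of its edges. For instance
  ∂[0,2,3] = [2,3] − [0,3] + [0,2],
  ∂[1,2,4] = [2,4] − [1,4] + [1,2].
The resulting 9×6 matrix has rank 5, and its Smith normal form has invariant factors (1,1,1,1,1).

Computing H_k = (kernel of ∂_k) / (image of ∂_{k+1}):

  H_0: rank C_0 − rank ∂_1 = 5 − 4 = 1, and the invariant factors of ∂_1 are all 1, so H_0 ≅ Z.

(K is a triangulation of the 2-sphere S^2.)

H_0 = Z.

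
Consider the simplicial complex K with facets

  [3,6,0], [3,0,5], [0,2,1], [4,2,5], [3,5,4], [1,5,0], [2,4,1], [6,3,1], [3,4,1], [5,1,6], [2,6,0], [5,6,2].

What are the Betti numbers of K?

Order the vertices as 0 < 1 < 2 < 3 < 4 < 5 < 6. Listing each simplex with vertices in this order, K has dimension 2 with simplices:

  0-simplices (7): [0], [1], [2], [3], [4], [5], [6]
  1-simplices (18): [0,1], [0,2], [0,3], [0,5], [0,6], [1,2], [1,3], [1,4], [1,5], [1,6], [2,4], [2,5], [2,6], [3,4], [3,5], [3,6], [4,5], [5,6]
  2-simplices (12): [0,1,2], [0,1,5], [0,2,6], [0,3,5], [0,3,6], [1,2,4], [1,3,4], [1,3,6], [1,5,6], [2,4,5], [2,5,6], [3,4,5]

so the chain groups are C_0 ≅ Z^7, C_1 ≅ Z^18, C_2 ≅ Z^12.

∂_1: C_1 → C_0 is given by ∂[p,q] = [q] − [p]. For instance
  ∂[1,4] = [4] − [1].
The 7×18 boundary matrix has rank 6 and Smith normal form diag(1,1,1,1,1,1).

∂_2: C_2 → C_1 acts by ∂[p,q,r] = [q,r] − [p,r] + [p,q]. For instance
  ∂[1,2,4] = [2,4] − [1,4] + [1,2],
  ∂[0,1,2] = [1,2] − [0,2] + [0,1].
As a 18×12 matrix over Z this has rank 12, with invariant factors (1,1,1,1,1,1,1,1,1,1,1,2).

Now H_k = ker ∂_k / im ∂_{k+1}, so:

  H_0: rank C_0 − rank ∂_1 = 7 − 6 = 1, and the invariant factors of ∂_1 are all 1, so H_0 ≅ Z.
  H_1: rank ker ∂_1 − rank ∂_2 = (18 − 6) − 12 = 0, and ∂_2 has invariant factor 2 > 1, so H_1 ≅ Z/2.
  H_2: rank ker ∂_2 − rank ∂_3 = (12 − 12) − 0 = 0, and there is no ∂_3, so H_2 ≅ 0.

As a check, the Euler characteristic is 7 − 18 + 12 = 1, which agrees with 1 − 0 + 0 = 1.

Hence the Betti numbers are b_0 = 1, b_1 = 0, b_2 = 0.

b_0 = 1, b_1 = 0, b_2 = 0.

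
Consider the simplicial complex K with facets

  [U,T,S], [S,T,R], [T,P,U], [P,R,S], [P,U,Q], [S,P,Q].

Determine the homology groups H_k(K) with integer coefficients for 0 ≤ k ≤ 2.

K has 6 vertices, 12 edges, 6 triangles.
rank ∂_0 = 0, rank ∂_1 = 5 ⇒ b_0 = 6 − 0 − 5 = 1; all invariant factors of ∂_1 are 1 so no torsion. So H_0 = Z.
rank ∂_1 = 5, rank ∂_2 = 6 ⇒ b_1 = 12 − 5 − 6 = 1; all invariant factors of ∂_2 are 1 so no torsion. So H_1 = Z.
rank ∂_2 = 6, rank ∂_3 = 0 ⇒ b_2 = 6 − 6 − 0 = 0. So H_2 = 0.

H_0 ≅ Z,  H_1 ≅ Z,  H_2 = 0.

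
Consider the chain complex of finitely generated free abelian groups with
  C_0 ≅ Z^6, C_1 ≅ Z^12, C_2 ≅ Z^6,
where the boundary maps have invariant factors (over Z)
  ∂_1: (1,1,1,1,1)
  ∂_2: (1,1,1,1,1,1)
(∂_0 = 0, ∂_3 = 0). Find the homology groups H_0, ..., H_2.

H_0: b_0 = 6 − 0 − 5 = 1; torsion from ∂_1 factors > 1: none. So H_0 = Z.
H_1: b_1 = 12 − 5 − 6 = 1; torsion from ∂_2 factors > 1: none. So H_1 = Z.
H_2: b_2 = 6 − 6 − 0 = 0; torsion from ∂_3 factors > 1: none. So H_2 = 0.

H_0 = Z,  H_1 = Z,  H_2 = 0.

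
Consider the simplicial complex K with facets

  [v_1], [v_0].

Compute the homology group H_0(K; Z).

Fix the vertex order v_0 < v_1 and write every simplex with vertices in increasing order. Then dim K = 0 and the simplices of K are:

  0-simplices (2): [v_0], [v_1]

Hence C_0 ≅ Z^2.

Computing H_k = (kernel of ∂_k) / (image of ∂_{k+1}):

  H_0: rank C_0 − rank ∂_1 = 2 − 0 = 2, and there is no ∂_1, so H_0 = Z^2.

H_0 = Z^2.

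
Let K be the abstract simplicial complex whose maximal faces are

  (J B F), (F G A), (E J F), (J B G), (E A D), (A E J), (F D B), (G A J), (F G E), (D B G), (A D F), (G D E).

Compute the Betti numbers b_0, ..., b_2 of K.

Take the total order A < B < D < E < F < G < J on the vertex set. Then K (dimension 2) consists of the simplices:

  0-simplices (7): A, B, D, E, F, G, J
  1-simplices (18): AD, AE, AF, AG, AJ, BD, BF, BG, BJ, DE, DF, DG, EF, EG, EJ, FG, FJ, GJ
  2-simplices (12): ADE, ADF, AEJ, AFG, AGJ, BDF, BDG, BFJ, BGJ, DEG, EFG, EFJ

Hence C_0 ≅ Z^7, C_1 ≅ Z^18, C_2 ≅ Z^12.

∂_1: C_1 → C_0 is given by ∂[p,q] = [q] − [p]. For instance
  ∂BG = G − B.
As a 7×18 matrix over Z this has rank 6, with invariant factors (1,1,1,1,1,1).

∂_2: C_2 → C_1 maps a triangle to the signed sum of its edges. For instance
  ∂AFG = FG − AG + AF,
  ∂BDG = DG − BG + BD.
The resulting 18×12 matrix has rank 12, and its Smith normal form has invariant factors (1,1,1,1,1,1,1,1,1,1,1,2).

Reading off H_k = ker ∂_k / im ∂_{k+1}:

  H_0: rank C_0 − rank ∂_1 = 7 − 6 = 1, and the invariant factors of ∂_1 are all 1, so H_0 = Z.
  H_1: rank ker ∂_1 − rank ∂_2 = (18 − 6) − 12 = 0, and ∂_2 has invariant factor 2 > 1, so H_1 = Z/2.
  H_2: rank ker ∂_2 − rank ∂_3 = (12 − 12) − 0 = 0, and there is no ∂_3, so H_2 = 0.

Hence the Betti numbers are b_0 = 1, b_1 = 0, b_2 = 0.

b_0 = 1, b_1 = 0, b_2 = 0.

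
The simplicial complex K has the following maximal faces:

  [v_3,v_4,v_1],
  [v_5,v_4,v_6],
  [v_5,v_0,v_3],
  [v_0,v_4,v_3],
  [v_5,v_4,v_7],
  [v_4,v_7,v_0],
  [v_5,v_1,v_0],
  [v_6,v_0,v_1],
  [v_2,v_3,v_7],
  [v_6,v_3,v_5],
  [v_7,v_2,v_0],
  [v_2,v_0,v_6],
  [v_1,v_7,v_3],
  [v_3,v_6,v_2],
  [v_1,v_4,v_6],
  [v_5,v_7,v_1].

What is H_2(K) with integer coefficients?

K has 8 vertices, 24 edges, 16 triangles.
rank ∂_2 = 15, rank ∂_3 = 0 ⇒ b_2 = 16 − 15 − 0 = 1. So H_2 = Z.

H_2 ≅ Z.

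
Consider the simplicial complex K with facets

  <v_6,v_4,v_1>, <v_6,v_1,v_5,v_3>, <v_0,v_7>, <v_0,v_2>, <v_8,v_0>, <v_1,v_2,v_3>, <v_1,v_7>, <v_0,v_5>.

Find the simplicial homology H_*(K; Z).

H_0 = Z,  H_1 = Z^2,  H_2 = 0,  H_3 = 0.

Order the vertices as v_0 < v_1 < v_2 < v_3 < v_4 < v_5 < v_6 < v_7 < v_8. Listing each simplex with vertices in this order, K has dimension 3 with simplices:

  0-simplices (9): [v_0], [v_1], [v_2], [v_3], [v_4], [v_5], [v_6], [v_7], [v_8]
  1-simplices (15): (15 of them)
  2-simplices (6): [v_1,v_2,v_3], [v_1,v_3,v_5], [v_1,v_3,v_6], [v_1,v_4,v_6], [v_1,v_5,v_6], [v_3,v_5,v_6]
  3-simplices (1): [v_1,v_3,v_5,v_6]

giving chain groups C_0 ≅ Z^9, C_1 ≅ Z^15, C_2 ≅ Z^6, C_3 ≅ Z^1.

The boundary map ∂_1: C_1 → C_0 maps an edge to its endpoints' difference, ∂[p,q] = q − p. For instance
  ∂[v_1,v_4] = [v_4] − [v_1].
The 9×15 boundary matrix has rank 8 and Smith normal form diag(1,1,1,1,1,1,1,1).

Boundary ∂_2: C_2 → C_1 sends each 2-simplex [p,q,r] to [q,r] − [p,r] + [p,q]. For instance
  ∂[v_3,v_5,v_6] = [v_5,v_6] − [v_3,v_6] + [v_3,v_5],
  ∂[v_1,v_3,v_5] = [v_3,v_5] − [v_1,v_5] + [v_1,v_3].
The resulting 15×6 matrix has rank 5, and its Smith normal form has invariant factors (1,1,1,1,1).

The boundary map ∂_3: C_3 → C_2 sends each 3-simplex σ to the alternating sum Σ_i (−1)^i (σ with its i-th vertex removed). For instance
  ∂[v_1,v_3,v_5,v_6] = [v_3,v_5,v_6] − [v_1,v_5,v_6] + [v_1,v_3,v_6] − [v_1,v_3,v_5].
The resulting 6×1 matrix has rank 1, and its Smith normal form has invariant factors (1).

Reading off H_k = ker ∂_k / im ∂_{k+1}:

  H_0: rank C_0 − rank ∂_1 = 9 − 8 = 1, and the invariant factors of ∂_1 are all 1, so H_0 = Z.
  H_1: rank ker ∂_1 − rank ∂_2 = (15 − 8) − 5 = 2, and the invariant factors of ∂_2 are all 1, so H_1 = Z^2.
  H_2: rank ker ∂_2 − rank ∂_3 = (6 − 5) − 1 = 0, and the invariant factors of ∂_3 are all 1, so H_2 = 0.
  H_3: rank ker ∂_3 − rank ∂_4 = (1 − 1) − 0 = 0, and there is no ∂_4, so H_3 = 0.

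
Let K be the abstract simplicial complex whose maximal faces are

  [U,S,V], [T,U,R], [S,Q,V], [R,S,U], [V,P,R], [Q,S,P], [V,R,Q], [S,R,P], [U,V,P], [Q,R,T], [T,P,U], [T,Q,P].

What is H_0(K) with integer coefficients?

K has 7 vertices, 18 edges, 12 triangles.
rank ∂_0 = 0, rank ∂_1 = 6 ⇒ b_0 = 7 − 0 − 6 = 1; all invariant factors of ∂_1 are 1 so no torsion. So H_0 = Z.

H_0 ≅ Z.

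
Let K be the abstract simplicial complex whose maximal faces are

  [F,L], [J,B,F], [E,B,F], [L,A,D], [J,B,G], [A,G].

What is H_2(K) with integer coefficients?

H_2 ≅ 0.

Order the vertices as A < B < D < E < F < G < J < L. Listing each simplex with vertices in this order, K has dimension 2 with simplices:

  0-simplices (8): A, B, D, E, F, G, J, L
  1-simplices (12): AD, AG, AL, BE, BF, BG, BJ, DL, EF, FJ, FL, GJ
  2-simplices (4): ADL, BEF, BFJ, BGJ

Hence C_0 ≅ Z^8, C_1 ≅ Z^12, C_2 ≅ Z^4.

The boundary map ∂_1: C_1 → C_0 maps an edge to its endpoints' difference, ∂[p,q] = q − p. For instance
  ∂AG = G − A.
The 8×12 boundary matrix has rank 7 and Smith normal form diag(1,1,1,1,1,1,1).

Boundary ∂_2: C_2 → C_1 sends each 2-simplex [p,q,r] to [q,r] − [p,r] + [p,q]. For instance
  ∂BFJ = FJ − BJ + BF,
  ∂BGJ = GJ − BJ + BG.
The 12×4 boundary matrix has rank 4 and Smith normal form diag(1,1,1,1).

Now H_k = ker ∂_k / im ∂_{k+1}, so:

  H_2: rank ker ∂_2 − rank ∂_3 = (4 − 4) − 0 = 0, and there is no ∂_3, so H_2 ≅ 0.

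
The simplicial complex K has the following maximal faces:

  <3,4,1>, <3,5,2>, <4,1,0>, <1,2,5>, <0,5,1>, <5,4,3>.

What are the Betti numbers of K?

b_0 = 1, b_1 = 1, b_2 = 0.

Order the vertices as 0 < 1 < 2 < 3 < 4 < 5. Listing each simplex with vertices in this order, K has dimension 2 with simplices:

  0-simplices (6): [0], [1], [2], [3], [4], [5]
  1-simplices (12): [0,1], [0,4], [0,5], [1,2], [1,3], [1,4], [1,5], [2,3], [2,5], [3,4], [3,5], [4,5]
  2-simplices (6): [0,1,4], [0,1,5], [1,2,5], [1,3,4], [2,3,5], [3,4,5]

giving chain groups C_0 ≅ Z^6, C_1 ≅ Z^12, C_2 ≅ Z^6.

∂_1: C_1 → C_0 sends each edge [p,q] (with p < q) to q − p. For instance
  ∂[3,4] = [4] − [3].
This gives a 6×12 integer matrix of rank 5; reducing to Smith normal form yields diagonal entries (1,1,1,1,1).

The boundary map ∂_2: C_2 → C_1 sends each 2-simplex [p,q,r] to [q,r] − [p,r] + [p,q]. For instance
  ∂[1,2,5] = [2,5] − [1,5] + [1,2],
  ∂[0,1,5] = [1,5] − [0,5] + [0,1].
The resulting 12×6 matrix has rank 6, and its Smith normal form has invariant factors (1,1,1,1,1,1).

Reading off H_k = ker ∂_k / im ∂_{k+1}:

  H_0: rank C_0 − rank ∂_1 = 6 − 5 = 1, and the invariant factors of ∂_1 are all 1, so H_0 = Z.
  H_1: rank ker ∂_1 − rank ∂_2 = (12 − 5) − 6 = 1, and the invariant factors of ∂_2 are all 1, so H_1 = Z.
  H_2: rank ker ∂_2 − rank ∂_3 = (6 − 6) − 0 = 0, and there is no ∂_3, so H_2 = 0.

As a check, the Euler characteristic is 6 − 12 + 6 = 0, which agrees with 1 − 1 + 0 = 0.

Hence the Betti numbers are b_0 = 1, b_1 = 1, b_2 = 0.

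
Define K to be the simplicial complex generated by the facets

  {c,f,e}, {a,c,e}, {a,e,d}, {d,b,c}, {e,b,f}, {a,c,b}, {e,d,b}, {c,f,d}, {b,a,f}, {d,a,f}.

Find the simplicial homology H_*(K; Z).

H_0 = Z,  H_1 = Z/2,  H_2 = 0.

We work with the vertex ordering a < b < c < d < e < f. The simplices of K, each written with vertices in increasing order, are:

  0-simplices (6): a, b, c, d, e, f
  1-simplices (15): ab, ac, ad, ae, af, bc, bd, be, bf, cd, ce, cf, de, df, ef
  2-simplices (10): abc, abf, ace, ade, adf, bcd, bde, bef, cdf, cef

giving chain groups C_0 ≅ Z^6, C_1 ≅ Z^15, C_2 ≅ Z^10.

The boundary map ∂_1: C_1 → C_0 sends each edge [p,q] (with p < q) to q − p.
This gives a 6×15 integer matrix of rank 5; reducing to Smith normal form yields diagonal entries (1,1,1,1,1).

∂_2: C_2 → C_1 acts by ∂[p,q,r] = [q,r] − [p,r] + [p,q]. For instance
  ∂ade = de − ae + ad,
  ∂cef = ef − cf + ce.
The resulting 15×10 matrix has rank 10, and its Smith normal form has invariant factors (1,1,1,1,1,1,1,1,1,2).

Reading off H_k = ker ∂_k / im ∂_{k+1}:

  H_0: rank C_0 − rank ∂_1 = 6 − 5 = 1, and the invariant factors of ∂_1 are all 1, so H_0 = Z.
  H_1: rank ker ∂_1 − rank ∂_2 = (15 − 5) − 10 = 0, and ∂_2 has invariant factor 2 > 1, so H_1 = Z/2.
  H_2: rank ker ∂_2 − rank ∂_3 = (10 − 10) − 0 = 0, and there is no ∂_3, so H_2 = 0.

(K is a triangulation of the real projective plane RP^2.)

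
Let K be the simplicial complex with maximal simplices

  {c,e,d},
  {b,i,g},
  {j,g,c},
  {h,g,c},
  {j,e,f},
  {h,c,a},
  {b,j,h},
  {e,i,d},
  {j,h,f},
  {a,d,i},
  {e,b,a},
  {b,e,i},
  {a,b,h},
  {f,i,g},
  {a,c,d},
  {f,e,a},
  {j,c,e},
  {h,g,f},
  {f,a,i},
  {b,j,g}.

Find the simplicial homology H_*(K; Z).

H_0 = Z,  H_1 = Z ⊕ Z/2,  H_2 = 0.

Take the total order a < b < c < d < e < f < g < h < i < j on the vertex set. Then K (dimension 2) consists of the simplices:

  0-simplices (10): a, b, c, d, e, f, g, h, i, j
  1-simplices (30): ab, ac, ad, ae, af, ah, ai, be, bg, bh, bi, bj, cd, ce, cg, ch, cj, de, di, ef, ei, ej, fg, fh, fi, fj, gh, gi, gj, hj
  2-simplices (20): abe, abh, acd, ach, adi, aef, afi, bei, bgi, bgj, bhj, cde, cej, cgh, cgj, dei, efj, fgh, fgi, fhj

giving chain groups C_0 ≅ Z^10, C_1 ≅ Z^30, C_2 ≅ Z^20.

Boundary ∂_1: C_1 → C_0 sends each edge [p,q] (with p < q) to q − p. For instance
  ∂ab = b − a.
The resulting 10×30 matrix has rank 9, and its Smith normal form has invariant factors (1,1,1,1,1,1,1,1,1).

The boundary map ∂_2: C_2 → C_1 sends each 2-simplex [p,q,r] to [q,r] − [p,r] + [p,q]. For instance
  ∂efj = fj − ej + ef,
  ∂bgj = gj − bj + bg.
The resulting 30×20 matrix has rank 20, and its Smith normal form has invariant factors (1,1,1,1,1,1,1,1,1,1,1,1,1,1,1,1,1,1,1,2).

Reading off H_k = ker ∂_k / im ∂_{k+1}:

  H_0: rank C_0 − rank ∂_1 = 10 − 9 = 1, and the invariant factors of ∂_1 are all 1, so H_0 = Z.
  H_1: rank ker ∂_1 − rank ∂_2 = (30 − 9) − 20 = 1, and ∂_2 has invariant factor 2 > 1, so H_1 = Z ⊕ Z/2.
  H_2: rank ker ∂_2 − rank ∂_3 = (20 − 20) − 0 = 0, and there is no ∂_3, so H_2 = 0.

As a check, the Euler characteristic is 10 − 30 + 20 = 0, which agrees with 1 − 1 + 0 = 0.
(K is a triangulation of the Klein bottle.)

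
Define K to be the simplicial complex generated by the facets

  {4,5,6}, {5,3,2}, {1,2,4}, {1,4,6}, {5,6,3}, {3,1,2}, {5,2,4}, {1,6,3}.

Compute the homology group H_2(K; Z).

Order the vertices as 1 < 2 < 3 < 4 < 5 < 6. Listing each simplex with vertices in this order, K has dimension 2 with simplices:

  0-simplices (6): [1], [2], [3], [4], [5], [6]
  1-simplices (12): [1,2], [1,3], [1,4], [1,6], [2,3], [2,4], [2,5], [3,5], [3,6], [4,5], [4,6], [5,6]
  2-simplices (8): [1,2,3], [1,2,4], [1,3,6], [1,4,6], [2,3,5], [2,4,5], [3,5,6], [4,5,6]

Hence C_0 ≅ Z^6, C_1 ≅ Z^12, C_2 ≅ Z^8.

∂_1: C_1 → C_0 maps an edge to its endpoints' difference, ∂[p,q] = q − p. For instance
  ∂[1,3] = [3] − [1].
The resulting 6×12 matrix has rank 5, and its Smith normal form has invariant factors (1,1,1,1,1).

The boundary map ∂_2: C_2 → C_1 maps a triangle to the signed sum of its edges. For instance
  ∂[3,5,6] = [5,6] − [3,6] + [3,5],
  ∂[2,4,5] = [4,5] − [2,5] + [2,4].
This gives a 12×8 integer matrix of rank 7; reducing to Smith normal form yields diagonal entries (1,1,1,1,1,1,1).

Computing H_k = (kernel of ∂_k) / (image of ∂_{k+1}):

  H_2: rank ker ∂_2 − rank ∂_3 = (8 − 7) − 0 = 1, and there is no ∂_3, so H_2 = Z.

H_2 = Z.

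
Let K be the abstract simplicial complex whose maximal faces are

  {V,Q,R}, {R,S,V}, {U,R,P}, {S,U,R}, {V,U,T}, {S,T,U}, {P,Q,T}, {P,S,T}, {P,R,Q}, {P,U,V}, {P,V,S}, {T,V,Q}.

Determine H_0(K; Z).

We work with the vertex ordering P < Q < R < S < T < U < V. The simplices of K, each written with vertices in increasing order, are:

  0-simplices (7): P, Q, R, S, T, U, V
  1-simplices (18): PQ, PR, PS, PT, PU, PV, QR, QT, QV, RS, RU, RV, ST, SU, SV, TU, TV, UV
  2-simplices (12): PQR, PQT, PRU, PST, PSV, PUV, QRV, QTV, RSU, RSV, STU, TUV

Hence C_0 ≅ Z^7, C_1 ≅ Z^18, C_2 ≅ Z^12.

The boundary map ∂_1: C_1 → C_0 sends each edge [p,q] (with p < q) to q − p. For instance
  ∂PT = T − P.
This gives a 7×18 integer matrix of rank 6; reducing to Smith normal form yields diagonal entries (1,1,1,1,1,1).

∂_2: C_2 → C_1 maps a triangle to the signed sum of its edges. For instance
  ∂PUV = UV − PV + PU,
  ∂STU = TU − SU + ST.
As a 18×12 matrix over Z this has rank 12, with invariant factors (1,1,1,1,1,1,1,1,1,1,1,2).

Computing H_k = (kernel of ∂_k) / (image of ∂_{k+1}):

  H_0: rank C_0 − rank ∂_1 = 7 − 6 = 1, and the invariant factors of ∂_1 are all 1, so H_0 = Z.

H_0 ≅ Z.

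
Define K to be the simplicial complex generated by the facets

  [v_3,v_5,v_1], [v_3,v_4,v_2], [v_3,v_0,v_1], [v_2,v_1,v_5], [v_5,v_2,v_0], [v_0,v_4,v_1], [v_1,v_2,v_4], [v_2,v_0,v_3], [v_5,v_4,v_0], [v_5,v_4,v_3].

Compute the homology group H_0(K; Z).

Order the vertices as v_0 < v_1 < v_2 < v_3 < v_4 < v_5. Listing each simplex with vertices in this order, K has dimension 2 with simplices:

  0-simplices (6): [v_0], [v_1], [v_2], [v_3], [v_4], [v_5]
  1-simplices (15): (15 of them)
  2-simplices (10): [v_0,v_1,v_3], [v_0,v_1,v_4], [v_0,v_2,v_3], [v_0,v_2,v_5], [v_0,v_4,v_5], [v_1,v_2,v_4], [v_1,v_2,v_5], [v_1,v_3,v_5], [v_2,v_3,v_4], [v_3,v_4,v_5]

Hence C_0 ≅ Z^6, C_1 ≅ Z^15, C_2 ≅ Z^10.

The boundary map ∂_1: C_1 → C_0 sends each edge [p,q] (with p < q) to q − p.
As a 6×15 matrix over Z this has rank 5, with invariant factors (1,1,1,1,1).

The boundary map ∂_2: C_2 → C_1 acts by ∂[p,q,r] = [q,r] − [p,r] + [p,q]. For instance
  ∂[v_3,v_4,v_5] = [v_4,v_5] − [v_3,v_5] + [v_3,v_4],
  ∂[v_0,v_1,v_3] = [v_1,v_3] − [v_0,v_3] + [v_0,v_1].
The 15×10 boundary matrix has rank 10 and Smith normal form diag(1,1,1,1,1,1,1,1,1,2).

Computing H_k = (kernel of ∂_k) / (image of ∂_{k+1}):

  H_0: rank C_0 − rank ∂_1 = 6 − 5 = 1, and the invariant factors of ∂_1 are all 1, so H_0 ≅ Z.

H_0 ≅ Z.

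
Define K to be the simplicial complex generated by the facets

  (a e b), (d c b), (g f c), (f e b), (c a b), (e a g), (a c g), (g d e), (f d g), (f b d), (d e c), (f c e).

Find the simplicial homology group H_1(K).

K has 7 vertices, 18 edges, 12 triangles.
rank ∂_1 = 6, rank ∂_2 = 12 ⇒ b_1 = 18 − 6 − 12 = 0; ∂_2 has invariant factor(s) [2] giving torsion. So H_1 = Z/2Z.

H_1 ≅ Z/2Z.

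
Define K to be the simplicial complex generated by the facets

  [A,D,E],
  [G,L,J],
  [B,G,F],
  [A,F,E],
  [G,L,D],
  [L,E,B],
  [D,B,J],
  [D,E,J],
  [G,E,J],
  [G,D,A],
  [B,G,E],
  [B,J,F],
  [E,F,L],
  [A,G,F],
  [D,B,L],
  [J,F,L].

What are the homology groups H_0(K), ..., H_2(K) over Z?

H_0 ≅ Z,  H_1 ≅ Z^2,  H_2 ≅ Z.

Fix the vertex order A < B < D < E < F < G < J < L and write every simplex with vertices in increasing order. Then dim K = 2 and the simplices of K are:

  0-simplices (8): A, B, D, E, F, G, J, L
  1-simplices (24): AD, AE, AF, AG, BD, BE, BF, BG, BJ, BL, DE, DG, DJ, DL, EF, EG, EJ, EL, FG, FJ, FL, GJ, GL, JL
  2-simplices (16): ADE, ADG, AEF, AFG, BDJ, BDL, BEG, BEL, BFG, BFJ, DEJ, DGL, EFL, EGJ, FJL, GJL

giving chain groups C_0 ≅ Z^8, C_1 ≅ Z^24, C_2 ≅ Z^16.

∂_1: C_1 → C_0 sends each edge [p,q] (with p < q) to q − p. For instance
  ∂EJ = J − E.
As a 8×24 matrix over Z this has rank 7, with invariant factors (1,1,1,1,1,1,1).

Boundary ∂_2: C_2 → C_1 maps a triangle to the signed sum of its edges. For instance
  ∂BDJ = DJ − BJ + BD,
  ∂BEL = EL − BL + BE.
This gives a 24×16 integer matrix of rank 15; reducing to Smith normal form yields diagonal entries (1,1,1,1,1,1,1,1,1,1,1,1,1,1,1).

From H_k ≅ ker(∂_k) / im(∂_{k+1}) we obtain:

  H_0: rank C_0 − rank ∂_1 = 8 − 7 = 1, and the invariant factors of ∂_1 are all 1, so H_0 ≅ Z.
  H_1: rank ker ∂_1 − rank ∂_2 = (24 − 7) − 15 = 2, and the invariant factors of ∂_2 are all 1, so H_1 ≅ Z^2.
  H_2: rank ker ∂_2 − rank ∂_3 = (16 − 15) − 0 = 1, and there is no ∂_3, so H_2 ≅ Z.

(K is a triangulation of the torus T^2.)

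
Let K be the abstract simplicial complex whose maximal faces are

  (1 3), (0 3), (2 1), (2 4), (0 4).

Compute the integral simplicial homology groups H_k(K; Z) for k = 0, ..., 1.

K has 5 vertices, 5 edges.
rank ∂_0 = 0, rank ∂_1 = 4 ⇒ b_0 = 5 − 0 − 4 = 1; all invariant factors of ∂_1 are 1 so no torsion. So H_0 = Z.
rank ∂_1 = 4, rank ∂_2 = 0 ⇒ b_1 = 5 − 4 − 0 = 1. So H_1 = Z.

H_0 ≅ Z,  H_1 ≅ Z.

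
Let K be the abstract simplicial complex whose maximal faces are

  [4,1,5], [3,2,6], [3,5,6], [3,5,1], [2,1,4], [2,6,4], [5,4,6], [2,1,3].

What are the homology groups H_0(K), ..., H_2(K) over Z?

H_0 = Z,  H_1 = 0,  H_2 = Z.

Fix the vertex order 1 < 2 < 3 < 4 < 5 < 6 and write every simplex with vertices in increasing order. Then dim K = 2 and the simplices of K are:

  0-simplices (6): [1], [2], [3], [4], [5], [6]
  1-simplices (12): [1,2], [1,3], [1,4], [1,5], [2,3], [2,4], [2,6], [3,5], [3,6], [4,5], [4,6], [5,6]
  2-simplices (8): [1,2,3], [1,2,4], [1,3,5], [1,4,5], [2,3,6], [2,4,6], [3,5,6], [4,5,6]

giving chain groups C_0 ≅ Z^6, C_1 ≅ Z^12, C_2 ≅ Z^8.

∂_1: C_1 → C_0 sends each edge [p,q] (with p < q) to q − p. For instance
  ∂[2,3] = [3] − [2].
The resulting 6×12 matrix has rank 5, and its Smith normal form has invariant factors (1,1,1,1,1).

∂_2: C_2 → C_1 sends each 2-simplex [p,q,r] to [q,r] − [p,r] + [p,q]. For instance
  ∂[4,5,6] = [5,6] − [4,6] + [4,5],
  ∂[2,3,6] = [3,6] − [2,6] + [2,3].
As a 12×8 matrix over Z this has rank 7, with invariant factors (1,1,1,1,1,1,1).

Now H_k = ker ∂_k / im ∂_{k+1}, so:

  H_0: rank C_0 − rank ∂_1 = 6 − 5 = 1, and the invariant factors of ∂_1 are all 1, so H_0 ≅ Z.
  H_1: rank ker ∂_1 − rank ∂_2 = (12 − 5) − 7 = 0, and the invariant factors of ∂_2 are all 1, so H_1 ≅ 0.
  H_2: rank ker ∂_2 − rank ∂_3 = (8 − 7) − 0 = 1, and there is no ∂_3, so H_2 ≅ Z.

As a check, the Euler characteristic is 6 − 12 + 8 = 2, which agrees with 1 − 0 + 1 = 2.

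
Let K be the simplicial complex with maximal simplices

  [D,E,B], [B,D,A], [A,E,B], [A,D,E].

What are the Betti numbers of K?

b_0 = 1, b_1 = 0, b_2 = 1.

We work with the vertex ordering A < B < D < E. The simplices of K, each written with vertices in increasing order, are:

  0-simplices (4): A, B, D, E
  1-simplices (6): AB, AD, AE, BD, BE, DE
  2-simplices (4): ABD, ABE, ADE, BDE

so the chain groups are C_0 ≅ Z^4, C_1 ≅ Z^6, C_2 ≅ Z^4.

∂_1: C_1 → C_0 maps an edge to its endpoints' difference, ∂[p,q] = q − p.
As a 4×6 matrix over Z this has rank 3, with invariant factors (1,1,1).

∂_2: C_2 → C_1 maps a triangle to the signed sum of its edges. For instance
  ∂ABE = BE − AE + AB,
  ∂ADE = DE − AE + AD.
The resulting 6×4 matrix has rank 3, and its Smith normal form has invariant factors (1,1,1).

From H_k ≅ ker(∂_k) / im(∂_{k+1}) we obtain:

  H_0: rank C_0 − rank ∂_1 = 4 − 3 = 1, and the invariant factors of ∂_1 are all 1, so H_0 ≅ Z.
  H_1: rank ker ∂_1 − rank ∂_2 = (6 − 3) − 3 = 0, and the invariant factors of ∂_2 are all 1, so H_1 ≅ 0.
  H_2: rank ker ∂_2 − rank ∂_3 = (4 − 3) − 0 = 1, and there is no ∂_3, so H_2 ≅ Z.

Hence the Betti numbers are b_0 = 1, b_1 = 0, b_2 = 1.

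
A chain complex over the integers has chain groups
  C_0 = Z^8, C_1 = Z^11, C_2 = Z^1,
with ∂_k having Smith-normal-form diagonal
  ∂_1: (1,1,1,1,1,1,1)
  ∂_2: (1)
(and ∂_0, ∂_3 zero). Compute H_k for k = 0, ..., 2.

H_0 = Z,  H_1 = Z^3,  H_2 = 0.

H_0: b_0 = 8 − 0 − 7 = 1; torsion from ∂_1 factors > 1: none. So H_0 = Z.
H_1: b_1 = 11 − 7 − 1 = 3; torsion from ∂_2 factors > 1: none. So H_1 = Z^3.
H_2: b_2 = 1 − 1 − 0 = 0; torsion from ∂_3 factors > 1: none. So H_2 = 0.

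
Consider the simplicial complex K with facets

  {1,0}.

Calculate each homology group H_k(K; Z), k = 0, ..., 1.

Order the vertices as 0 < 1. Listing each simplex with vertices in this order, K has dimension 1 with simplices:

  0-simplices (2): [0], [1]
  1-simplices (1): [0,1]

so the chain groups are C_0 ≅ Z^2, C_1 ≅ Z^1.

∂_1: C_1 → C_0 sends each edge [p,q] (with p < q) to q − p. For instance
  ∂[0,1] = [1] − [0].
The 2×1 boundary matrix has rank 1 and Smith normal form diag(1).

From H_k ≅ ker(∂_k) / im(∂_{k+1}) we obtain:

  H_0: rank C_0 − rank ∂_1 = 2 − 1 = 1, and the invariant factors of ∂_1 are all 1, so H_0 = Z.
  H_1: rank ker ∂_1 − rank ∂_2 = (1 − 1) − 0 = 0, and there is no ∂_2, so H_1 = 0.

(K is a triangulation of the 1-simplex.)

H_0 = Z,  H_1 = 0.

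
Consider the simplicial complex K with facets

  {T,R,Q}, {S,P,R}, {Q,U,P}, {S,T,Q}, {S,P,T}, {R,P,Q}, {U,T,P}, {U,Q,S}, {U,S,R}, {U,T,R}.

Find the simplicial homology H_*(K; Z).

H_0 = Z,  H_1 = Z/2,  H_2 = 0.

Fix the vertex order P < Q < R < S < T < U and write every simplex with vertices in increasing order. Then dim K = 2 and the simplices of K are:

  0-simplices (6): P, Q, R, S, T, U
  1-simplices (15): PQ, PR, PS, PT, PU, QR, QS, QT, QU, RS, RT, RU, ST, SU, TU
  2-simplices (10): PQR, PQU, PRS, PST, PTU, QRT, QST, QSU, RSU, RTU

Hence C_0 ≅ Z^6, C_1 ≅ Z^15, C_2 ≅ Z^10.

Boundary ∂_1: C_1 → C_0 sends each edge [p,q] (with p < q) to q − p.
This gives a 6×15 integer matrix of rank 5; reducing to Smith normal form yields diagonal entries (1,1,1,1,1).

∂_2: C_2 → C_1 sends each 2-simplex [p,q,r] to [q,r] − [p,r] + [p,q]. For instance
  ∂PTU = TU − PU + PT,
  ∂PST = ST − PT + PS.
As a 15×10 matrix over Z this has rank 10, with invariant factors (1,1,1,1,1,1,1,1,1,2).

Reading off H_k = ker ∂_k / im ∂_{k+1}:

  H_0: rank C_0 − rank ∂_1 = 6 − 5 = 1, and the invariant factors of ∂_1 are all 1, so H_0 ≅ Z.
  H_1: rank ker ∂_1 − rank ∂_2 = (15 − 5) − 10 = 0, and ∂_2 has invariant factor 2 > 1, so H_1 ≅ Z/2.
  H_2: rank ker ∂_2 − rank ∂_3 = (10 − 10) − 0 = 0, and there is no ∂_3, so H_2 ≅ 0.

(K is a triangulation of the real projective plane RP^2.)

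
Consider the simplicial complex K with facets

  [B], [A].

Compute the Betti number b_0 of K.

b_0 = 2.

Take the total order A < B on the vertex set. Then K (dimension 0) consists of the simplices:

  0-simplices (2): A, B

so the chain groups are C_0 ≅ Z^2.

Reading off H_k = ker ∂_k / im ∂_{k+1}:

  H_0: rank C_0 − rank ∂_1 = 2 − 0 = 2, and there is no ∂_1, so H_0 = Z^2.

(K is a triangulation of a set of 2 points.)

Hence the Betti numbers are b_0 = 2.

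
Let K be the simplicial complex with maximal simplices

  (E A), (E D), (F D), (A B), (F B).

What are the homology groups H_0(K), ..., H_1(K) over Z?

We work with the vertex ordering A < B < D < E < F. The simplices of K, each written with vertices in increasing order, are:

  0-simplices (5): A, B, D, E, F
  1-simplices (5): AB, AE, BF, DE, DF

so the chain groups are C_0 ≅ Z^5, C_1 ≅ Z^5.

Boundary ∂_1: C_1 → C_0 maps an edge to its endpoints' difference, ∂[p,q] = q − p.
This gives a 5×5 integer matrix of rank 4; reducing to Smith normal form yields diagonal entries (1,1,1,1).

Computing H_k = (kernel of ∂_k) / (image of ∂_{k+1}):

  H_0: rank C_0 − rank ∂_1 = 5 − 4 = 1, and the invariant factors of ∂_1 are all 1, so H_0 = Z.
  H_1: rank ker ∂_1 − rank ∂_2 = (5 − 4) − 0 = 1, and there is no ∂_2, so H_1 = Z.

(K is a triangulation of the circle S^1.)

H_0 = Z,  H_1 = Z.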